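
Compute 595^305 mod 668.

291

305 in binary is 100110001, i.e. 305 = 256 + 32 + 16 + 1.
595^1 ≡ 595 (mod 668)
595^2 ≡ 595^2 = 354025 ≡ 653 (mod 668)
595^4 ≡ 653^2 = 426409 ≡ 225 (mod 668)
595^8 ≡ 225^2 = 50625 ≡ 525 (mod 668)
595^16 ≡ 525^2 = 275625 ≡ 409 (mod 668)
595^32 ≡ 409^2 = 167281 ≡ 281 (mod 668)
595^64 ≡ 281^2 = 78961 ≡ 137 (mod 668)
595^128 ≡ 137^2 = 18769 ≡ 65 (mod 668)
595^256 ≡ 65^2 = 4225 ≡ 217 (mod 668)
595^305 = 595^256 * 595^32 * 595^16 * 595^1 ≡ 217 * 281 * 409 * 595 (mod 668).
Accumulate the product:
217 * 281 = 60977 ≡ 189
189 * 409 = 77301 ≡ 481
481 * 595 = 286195 ≡ 291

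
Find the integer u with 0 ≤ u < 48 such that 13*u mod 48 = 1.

37

48 = 3*13 + 9
13 = 1*9 + 4
9 = 2*4 + 1
4 = 4*1 + 0
gcd(13, 48) = 1, so the inverse exists.
Bézout: 1 = 3*48 − 11*13.
So 13⁻¹ ≡ −11 ≡ 37 (mod 48).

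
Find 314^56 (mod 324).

100

Compute successive squares:
56 in binary is 111000, i.e. 56 = 32 + 16 + 8.
314^1 ≡ 314 (mod 324)
314^2 ≡ 314^2 = 98596 ≡ 100 (mod 324)
314^4 ≡ 100^2 = 10000 ≡ 280 (mod 324)
314^8 ≡ 280^2 = 78400 ≡ 316 (mod 324)
314^16 ≡ 316^2 = 99856 ≡ 64 (mod 324)
314^32 ≡ 64^2 = 4096 ≡ 208 (mod 324)
314^56 = 314^32 · 314^16 · 314^8 ≡ 208 · 64 · 316 (mod 324).
Accumulate the product:
208 · 64 = 13312 ≡ 28
28 · 316 = 8848 ≡ 100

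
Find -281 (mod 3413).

-281 = -1×3413 + 3132, so -281 ≡ 3132 (mod 3413).

3132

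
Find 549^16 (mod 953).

By square-and-multiply:
549^1 ≡ 549 (mod 953)
549^2 ≡ 549^2 = 301401 ≡ 253 (mod 953)
549^4 ≡ 253^2 = 64009 ≡ 158 (mod 953)
549^8 ≡ 158^2 = 24964 ≡ 186 (mod 953)
549^16 ≡ 186^2 = 34596 ≡ 288 (mod 953)
So 549^16 ≡ 288 (mod 953).

288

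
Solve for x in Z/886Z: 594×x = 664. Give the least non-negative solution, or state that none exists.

22

gcd(594, 886) = 2, and 2 | 664, so solutions exist.
Divide through by 2: 297×x mod 443 = 332.
297⁻¹ ≡ 355 (mod 443).
x ≡ 355×332 ≡ 22 (mod 443).
The smallest non-negative solution is x = 22.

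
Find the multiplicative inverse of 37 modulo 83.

9

83 = 2*37 + 9
37 = 4*9 + 1
9 = 9*1 + 0
gcd(37, 83) = 1, so the inverse exists.
Bézout: 1 = −4*83 + 9*37.
So 37⁻¹ ≡ 9 (mod 83).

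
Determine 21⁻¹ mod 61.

61 = 2·21 + 19
21 = 1·19 + 2
19 = 9·2 + 1
2 = 2·1 + 0
gcd(21, 61) = 1, so the inverse exists.
Back-substitute for 1:
1 = 1·19 − 9·2
  = −9·21 + 10·19
  = 10·61 − 29·21
So 21⁻¹ ≡ −29 ≡ 32 (mod 61).

32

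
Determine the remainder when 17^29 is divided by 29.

29 in binary is 11101, i.e. 29 = 16 + 8 + 4 + 1.
17^1 ≡ 17 (mod 29)
17^2 ≡ 17^2 = 289 ≡ 28 (mod 29)
17^4 ≡ 28^2 = 784 ≡ 1 (mod 29)
17^8 ≡ 1^2 = 1 (mod 29)
17^16 ≡ 1^2 = 1 (mod 29)
17^29 = 17^16 * 17^8 * 17^4 * 17^1 ≡ 1 * 1 * 1 * 17 (mod 29).
Accumulate the product:
1 * 1 = 1
1 * 1 = 1
1 * 17 = 17

17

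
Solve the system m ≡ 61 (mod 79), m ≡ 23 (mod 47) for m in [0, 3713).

2984

79⁻¹ mod 47: 79*25 ≡ 1 (mod 47), so 79⁻¹ ≡ 25.
m = 61 + 79*((23 − 61)*25 mod 47) = 61 + 79*37 = 2984.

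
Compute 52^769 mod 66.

Using repeated squaring:
52^1 ≡ 52 (mod 66)
52^2 ≡ 52^2 = 2704 ≡ 64 (mod 66)
52^4 ≡ 64^2 = 4096 ≡ 4 (mod 66)
52^8 ≡ 4^2 = 16 (mod 66)
52^16 ≡ 16^2 = 256 ≡ 58 (mod 66)
52^32 ≡ 58^2 = 3364 ≡ 64 (mod 66)
52^64 ≡ 64^2 = 4096 ≡ 4 (mod 66)
52^128 ≡ 4^2 = 16 (mod 66)
52^256 ≡ 16^2 = 256 ≡ 58 (mod 66)
52^512 ≡ 58^2 = 3364 ≡ 64 (mod 66)
52^769 = 52^512 × 52^256 × 52^1 ≡ 64 × 58 × 52 (mod 66).
Accumulate the product:
64 × 58 = 3712 ≡ 16
16 × 52 = 832 ≡ 40

40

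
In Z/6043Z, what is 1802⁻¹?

1774

By the extended Euclidean algorithm:
6043 = 3·1802 + 637
1802 = 2·637 + 528
637 = 1·528 + 109
528 = 4·109 + 92
109 = 1·92 + 17
92 = 5·17 + 7
17 = 2·7 + 3
7 = 2·3 + 1
3 = 3·1 + 0
gcd(1802, 6043) = 1, so the inverse exists.
Back-substitute for 1:
1 = 1·7 − 2·3
  = −2·17 + 5·7
  = 5·92 − 27·17
  = −27·109 + 32·92
  = 32·528 − 155·109
  = −155·637 + 187·528
  = 187·1802 − 529·637
  = −529·6043 + 1774·1802
So 1802⁻¹ ≡ 1774 (mod 6043).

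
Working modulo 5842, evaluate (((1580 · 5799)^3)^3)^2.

1580 · 5799 = 9162420 ≡ 2164 (mod 5842)
(2164)^3 ≡ 2538 (mod 5842)
(2538)^3 ≡ 3548 (mod 5842)
(3548)^2 ≡ 4636 (mod 5842)

4636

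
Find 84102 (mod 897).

84102 = 93*897 + 681, so 84102 ≡ 681 (mod 897).

681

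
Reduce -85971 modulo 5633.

4157

-85971 = -16*5633 + 4157, so -85971 ≡ 4157 (mod 5633).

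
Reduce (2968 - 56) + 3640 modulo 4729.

2968 - 56 = 2912
2912 + 3640 = 6552 ≡ 1823 (mod 4729)

1823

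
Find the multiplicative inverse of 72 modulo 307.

226

307 = 4×72 + 19
72 = 3×19 + 15
19 = 1×15 + 4
15 = 3×4 + 3
4 = 1×3 + 1
3 = 3×1 + 0
gcd(72, 307) = 1, so the inverse exists.
Back-substitute for 1:
1 = 1×4 − 1×3
  = −1×15 + 4×4
  = 4×19 − 5×15
  = −5×72 + 19×19
  = 19×307 − 81×72
So 72⁻¹ ≡ −81 ≡ 226 (mod 307).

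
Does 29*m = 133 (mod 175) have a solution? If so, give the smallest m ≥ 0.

gcd(29, 175) = 1, so a unique solution mod 175 exists.
29⁻¹ ≡ 169 (mod 175).
m ≡ 169*133 ≡ 77 (mod 175).

77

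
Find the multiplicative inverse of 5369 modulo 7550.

7550 = 1·5369 + 2181
5369 = 2·2181 + 1007
2181 = 2·1007 + 167
1007 = 6·167 + 5
167 = 33·5 + 2
5 = 2·2 + 1
2 = 2·1 + 0
gcd(5369, 7550) = 1, so the inverse exists.
Back-substitute for 1:
1 = 1·5 − 2·2
  = −2·167 + 67·5
  = 67·1007 − 404·167
  = −404·2181 + 875·1007
  = 875·5369 − 2154·2181
  = −2154·7550 + 3029·5369
So 5369⁻¹ ≡ 3029 (mod 7550).

3029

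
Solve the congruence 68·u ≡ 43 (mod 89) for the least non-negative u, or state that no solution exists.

gcd(68, 89) = 1, so a unique solution mod 89 exists.
68⁻¹ ≡ 72 (mod 89).
u ≡ 72·43 ≡ 70 (mod 89).

70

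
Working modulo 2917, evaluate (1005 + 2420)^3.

698

1005 + 2420 = 3425 ≡ 508 (mod 2917)
(508)^3 ≡ 698 (mod 2917)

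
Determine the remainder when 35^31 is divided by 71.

Using repeated squaring:
35^1 ≡ 35 (mod 71)
35^2 ≡ 35^2 = 1225 ≡ 18 (mod 71)
35^4 ≡ 18^2 = 324 ≡ 40 (mod 71)
35^8 ≡ 40^2 = 1600 ≡ 38 (mod 71)
35^16 ≡ 38^2 = 1444 ≡ 24 (mod 71)
35^31 = 35^16 · 35^8 · 35^4 · 35^2 · 35^1 ≡ 24 · 38 · 40 · 18 · 35 (mod 71).
Accumulate the product:
24 · 38 = 912 ≡ 60
60 · 40 = 2400 ≡ 57
57 · 18 = 1026 ≡ 32
32 · 35 = 1120 ≡ 55

55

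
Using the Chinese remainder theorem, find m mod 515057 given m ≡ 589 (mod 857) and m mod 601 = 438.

857⁻¹ mod 601: 857×54 ≡ 1 (mod 601), so 857⁻¹ ≡ 54.
m = 589 + 857×((438 − 589)×54 mod 601) = 589 + 857×260 = 223409.

223409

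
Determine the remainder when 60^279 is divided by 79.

By square-and-multiply:
60^1 ≡ 60 (mod 79)
60^2 ≡ 60^2 = 3600 ≡ 45 (mod 79)
60^4 ≡ 45^2 = 2025 ≡ 50 (mod 79)
60^8 ≡ 50^2 = 2500 ≡ 51 (mod 79)
60^16 ≡ 51^2 = 2601 ≡ 73 (mod 79)
60^32 ≡ 73^2 = 5329 ≡ 36 (mod 79)
60^64 ≡ 36^2 = 1296 ≡ 32 (mod 79)
60^128 ≡ 32^2 = 1024 ≡ 76 (mod 79)
60^256 ≡ 76^2 = 5776 ≡ 9 (mod 79)
60^279 = 60^256 · 60^16 · 60^4 · 60^2 · 60^1 ≡ 9 · 73 · 50 · 45 · 60 (mod 79).
Accumulate the product:
9 · 73 = 657 ≡ 25
25 · 50 = 1250 ≡ 65
65 · 45 = 2925 ≡ 2
2 · 60 = 120 ≡ 41

41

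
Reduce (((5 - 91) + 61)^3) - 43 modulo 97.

5 - 91 = -86 ≡ 11 (mod 97)
11 + 61 = 72
(72)^3 ≡ 89 (mod 97)
89 - 43 = 46

46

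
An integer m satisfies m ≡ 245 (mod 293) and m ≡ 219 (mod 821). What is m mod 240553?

293⁻¹ mod 821: 293×269 ≡ 1 (mod 821), so 293⁻¹ ≡ 269.
m = 245 + 293×((219 − 245)×269 mod 821) = 245 + 293×395 = 115980.

115980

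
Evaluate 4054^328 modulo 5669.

508

By square-and-multiply:
328 in binary is 101001000, i.e. 328 = 256 + 64 + 8.
4054^1 ≡ 4054 (mod 5669)
4054^2 ≡ 4054^2 = 16434916 ≡ 485 (mod 5669)
4054^4 ≡ 485^2 = 235225 ≡ 2796 (mod 5669)
4054^8 ≡ 2796^2 = 7817616 ≡ 65 (mod 5669)
4054^16 ≡ 65^2 = 4225 (mod 5669)
4054^32 ≡ 4225^2 = 17850625 ≡ 4613 (mod 5669)
4054^64 ≡ 4613^2 = 21279769 ≡ 4012 (mod 5669)
4054^128 ≡ 4012^2 = 16096144 ≡ 1853 (mod 5669)
4054^256 ≡ 1853^2 = 3433609 ≡ 3864 (mod 5669)
4054^328 = 4054^256 * 4054^64 * 4054^8 ≡ 3864 * 4012 * 65 (mod 5669).
Accumulate the product:
3864 * 4012 = 15502368 ≡ 3322
3322 * 65 = 215930 ≡ 508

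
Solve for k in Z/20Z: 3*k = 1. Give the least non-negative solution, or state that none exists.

gcd(3, 20) = 1, so a unique solution mod 20 exists.
3⁻¹ ≡ 7 (mod 20).
k ≡ 7*1 ≡ 7 (mod 20).

7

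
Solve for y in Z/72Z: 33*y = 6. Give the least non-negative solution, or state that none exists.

22

gcd(33, 72) = 3, and 3 | 6, so solutions exist.
Divide through by 3: 11*y ≡ 2 mod 24.
11⁻¹ ≡ 11 (mod 24).
y ≡ 11*2 ≡ 22 (mod 24).
The smallest non-negative solution is y = 22.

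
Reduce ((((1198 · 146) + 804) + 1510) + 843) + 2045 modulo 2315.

1855

1198 · 146 = 174908 ≡ 1283 (mod 2315)
1283 + 804 = 2087
2087 + 1510 = 3597 ≡ 1282 (mod 2315)
1282 + 843 = 2125
2125 + 2045 = 4170 ≡ 1855 (mod 2315)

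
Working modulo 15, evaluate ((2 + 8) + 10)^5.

2 + 8 = 10
10 + 10 = 20 ≡ 5 (mod 15)
(5)^5 ≡ 5 (mod 15)

5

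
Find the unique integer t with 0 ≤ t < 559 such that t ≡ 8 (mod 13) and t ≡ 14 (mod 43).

13⁻¹ mod 43: 13*10 ≡ 1 (mod 43), so 13⁻¹ ≡ 10.
t = 8 + 13*((14 − 8)*10 mod 43) = 8 + 13*17 = 229.

229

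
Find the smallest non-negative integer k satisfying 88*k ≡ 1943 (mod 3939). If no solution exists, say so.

2663

gcd(88, 3939) = 1, so a unique solution mod 3939 exists.
88⁻¹ ≡ 940 (mod 3939).
k ≡ 940*1943 ≡ 2663 (mod 3939).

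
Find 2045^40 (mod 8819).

By square-and-multiply:
40 in binary is 101000, i.e. 40 = 32 + 8.
2045^1 ≡ 2045 (mod 8819)
2045^2 ≡ 2045^2 = 4182025 ≡ 1819 (mod 8819)
2045^4 ≡ 1819^2 = 3308761 ≡ 1636 (mod 8819)
2045^8 ≡ 1636^2 = 2676496 ≡ 4339 (mod 8819)
2045^16 ≡ 4339^2 = 18826921 ≡ 7175 (mod 8819)
2045^32 ≡ 7175^2 = 51480625 ≡ 4122 (mod 8819)
2045^40 = 2045^32 * 2045^8 ≡ 4122 * 4339 (mod 8819).
4122 * 4339 = 17885358 ≡ 426 (mod 8819).

426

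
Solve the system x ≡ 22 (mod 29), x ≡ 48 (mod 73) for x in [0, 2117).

486

29⁻¹ mod 73: 29×68 ≡ 1 (mod 73), so 29⁻¹ ≡ 68.
x = 22 + 29×((48 − 22)×68 mod 73) = 22 + 29×16 = 486.
Check: 486 mod 29 = 22, 486 mod 73 = 48. ✓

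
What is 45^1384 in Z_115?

70

Compute successive squares:
1384 in binary is 10101101000, i.e. 1384 = 1024 + 256 + 64 + 32 + 8.
45^1 ≡ 45 (mod 115)
45^2 ≡ 45^2 = 2025 ≡ 70 (mod 115)
45^4 ≡ 70^2 = 4900 ≡ 70 (mod 115)
45^8 ≡ 70^2 = 4900 ≡ 70 (mod 115)
45^16 ≡ 70^2 = 4900 ≡ 70 (mod 115)
45^32 ≡ 70^2 = 4900 ≡ 70 (mod 115)
45^64 ≡ 70^2 = 4900 ≡ 70 (mod 115)
45^128 ≡ 70^2 = 4900 ≡ 70 (mod 115)
45^256 ≡ 70^2 = 4900 ≡ 70 (mod 115)
45^512 ≡ 70^2 = 4900 ≡ 70 (mod 115)
45^1024 ≡ 70^2 = 4900 ≡ 70 (mod 115)
45^1384 = 45^1024 * 45^256 * 45^64 * 45^32 * 45^8 ≡ 70 * 70 * 70 * 70 * 70 (mod 115).
Accumulate the product:
70 * 70 = 4900 ≡ 70
70 * 70 = 4900 ≡ 70
70 * 70 = 4900 ≡ 70
70 * 70 = 4900 ≡ 70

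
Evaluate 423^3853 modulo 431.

By square-and-multiply:
3853 in binary is 111100001101, i.e. 3853 = 2048 + 1024 + 512 + 256 + 8 + 4 + 1.
423^1 ≡ 423 (mod 431)
423^2 ≡ 423^2 = 178929 ≡ 64 (mod 431)
423^4 ≡ 64^2 = 4096 ≡ 217 (mod 431)
423^8 ≡ 217^2 = 47089 ≡ 110 (mod 431)
423^16 ≡ 110^2 = 12100 ≡ 32 (mod 431)
423^32 ≡ 32^2 = 1024 ≡ 162 (mod 431)
423^64 ≡ 162^2 = 26244 ≡ 384 (mod 431)
423^128 ≡ 384^2 = 147456 ≡ 54 (mod 431)
423^256 ≡ 54^2 = 2916 ≡ 330 (mod 431)
423^512 ≡ 330^2 = 108900 ≡ 288 (mod 431)
423^1024 ≡ 288^2 = 82944 ≡ 192 (mod 431)
423^2048 ≡ 192^2 = 36864 ≡ 229 (mod 431)
423^3853 = 423^2048 × 423^1024 × 423^512 × 423^256 × 423^8 × 423^4 × 423^1 ≡ 229 × 192 × 288 × 330 × 110 × 217 × 423 (mod 431).
Accumulate the product:
229 × 192 = 43968 ≡ 6
6 × 288 = 1728 ≡ 4
4 × 330 = 1320 ≡ 27
27 × 110 = 2970 ≡ 384
384 × 217 = 83328 ≡ 145
145 × 423 = 61335 ≡ 133

133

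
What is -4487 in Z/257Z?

139

-4487 = -18·257 + 139, so -4487 ≡ 139 (mod 257).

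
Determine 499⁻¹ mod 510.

139

Apply the Euclidean algorithm and back-substitute:
510 = 1×499 + 11
499 = 45×11 + 4
11 = 2×4 + 3
4 = 1×3 + 1
3 = 3×1 + 0
gcd(499, 510) = 1, so the inverse exists.
Back-substitute for 1:
1 = 1×4 − 1×3
  = −1×11 + 3×4
  = 3×499 − 136×11
  = −136×510 + 139×499
So 499⁻¹ ≡ 139 (mod 510).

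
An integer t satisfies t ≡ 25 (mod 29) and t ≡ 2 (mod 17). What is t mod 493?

257

29⁻¹ mod 17: 29·10 ≡ 1 (mod 17), so 29⁻¹ ≡ 10.
t = 25 + 29·((2 − 25)·10 mod 17) = 25 + 29·8 = 257.
Check: 257 mod 29 = 25, 257 mod 17 = 2. ✓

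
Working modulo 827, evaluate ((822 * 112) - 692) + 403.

805

822 * 112 = 92064 ≡ 267 (mod 827)
267 - 692 = -425 ≡ 402 (mod 827)
402 + 403 = 805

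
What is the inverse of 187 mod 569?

By the extended Euclidean algorithm:
569 = 3*187 + 8
187 = 23*8 + 3
8 = 2*3 + 2
3 = 1*2 + 1
2 = 2*1 + 0
gcd(187, 569) = 1, so the inverse exists.
Bézout: 1 = −70*569 + 213*187.
So 187⁻¹ ≡ 213 (mod 569).

213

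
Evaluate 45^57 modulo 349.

318

45^1 ≡ 45 (mod 349)
45^2 ≡ 45^2 = 2025 ≡ 280 (mod 349)
45^4 ≡ 280^2 = 78400 ≡ 224 (mod 349)
45^8 ≡ 224^2 = 50176 ≡ 269 (mod 349)
45^16 ≡ 269^2 = 72361 ≡ 118 (mod 349)
45^32 ≡ 118^2 = 13924 ≡ 313 (mod 349)
45^57 = 45^32 · 45^16 · 45^8 · 45^1 ≡ 313 · 118 · 269 · 45 (mod 349).
Accumulate the product:
313 · 118 = 36934 ≡ 289
289 · 269 = 77741 ≡ 263
263 · 45 = 11835 ≡ 318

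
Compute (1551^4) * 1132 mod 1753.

1012

(1551)^4 ≡ 323 (mod 1753)
323 * 1132 = 365636 ≡ 1012 (mod 1753)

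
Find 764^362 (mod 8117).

3473

Compute successive squares:
764^1 ≡ 764 (mod 8117)
764^2 ≡ 764^2 = 583696 ≡ 7389 (mod 8117)
764^4 ≡ 7389^2 = 54597321 ≡ 2379 (mod 8117)
764^8 ≡ 2379^2 = 5659641 ≡ 2092 (mod 8117)
764^16 ≡ 2092^2 = 4376464 ≡ 1401 (mod 8117)
764^32 ≡ 1401^2 = 1962801 ≡ 6604 (mod 8117)
764^64 ≡ 6604^2 = 43612816 ≡ 175 (mod 8117)
764^128 ≡ 175^2 = 30625 ≡ 6274 (mod 8117)
764^256 ≡ 6274^2 = 39363076 ≡ 3743 (mod 8117)
764^362 = 764^256 × 764^64 × 764^32 × 764^8 × 764^2 ≡ 3743 × 175 × 6604 × 2092 × 7389 (mod 8117).
Accumulate the product:
3743 × 175 = 655025 ≡ 5665
5665 × 6604 = 37411660 ≡ 407
407 × 2092 = 851444 ≡ 7276
7276 × 7389 = 53762364 ≡ 3473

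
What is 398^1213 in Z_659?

501

Compute successive squares:
398^1 ≡ 398 (mod 659)
398^2 ≡ 398^2 = 158404 ≡ 244 (mod 659)
398^4 ≡ 244^2 = 59536 ≡ 226 (mod 659)
398^8 ≡ 226^2 = 51076 ≡ 333 (mod 659)
398^16 ≡ 333^2 = 110889 ≡ 177 (mod 659)
398^32 ≡ 177^2 = 31329 ≡ 356 (mod 659)
398^64 ≡ 356^2 = 126736 ≡ 208 (mod 659)
398^128 ≡ 208^2 = 43264 ≡ 429 (mod 659)
398^256 ≡ 429^2 = 184041 ≡ 180 (mod 659)
398^512 ≡ 180^2 = 32400 ≡ 109 (mod 659)
398^1024 ≡ 109^2 = 11881 ≡ 19 (mod 659)
398^1213 = 398^1024 * 398^128 * 398^32 * 398^16 * 398^8 * 398^4 * 398^1 ≡ 19 * 429 * 356 * 177 * 333 * 226 * 398 (mod 659).
Accumulate the product:
19 * 429 = 8151 ≡ 243
243 * 356 = 86508 ≡ 179
179 * 177 = 31683 ≡ 51
51 * 333 = 16983 ≡ 508
508 * 226 = 114808 ≡ 142
142 * 398 = 56516 ≡ 501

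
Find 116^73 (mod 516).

200

Compute successive squares:
73 in binary is 1001001, i.e. 73 = 64 + 8 + 1.
116^1 ≡ 116 (mod 516)
116^2 ≡ 116^2 = 13456 ≡ 40 (mod 516)
116^4 ≡ 40^2 = 1600 ≡ 52 (mod 516)
116^8 ≡ 52^2 = 2704 ≡ 124 (mod 516)
116^16 ≡ 124^2 = 15376 ≡ 412 (mod 516)
116^32 ≡ 412^2 = 169744 ≡ 496 (mod 516)
116^64 ≡ 496^2 = 246016 ≡ 400 (mod 516)
116^73 = 116^64 · 116^8 · 116^1 ≡ 400 · 124 · 116 (mod 516).
Accumulate the product:
400 · 124 = 49600 ≡ 64
64 · 116 = 7424 ≡ 200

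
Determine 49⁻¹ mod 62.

By the extended Euclidean algorithm:
62 = 1*49 + 13
49 = 3*13 + 10
13 = 1*10 + 3
10 = 3*3 + 1
3 = 3*1 + 0
gcd(49, 62) = 1, so the inverse exists.
Back-substitute for 1:
1 = 1*10 − 3*3
  = −3*13 + 4*10
  = 4*49 − 15*13
  = −15*62 + 19*49
So 49⁻¹ ≡ 19 (mod 62).

19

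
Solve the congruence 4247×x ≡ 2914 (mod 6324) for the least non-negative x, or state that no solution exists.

gcd(4247, 6324) = 31, and 31 | 2914, so solutions exist.
Divide through by 31: 137×x = 94 (mod 204).
137⁻¹ ≡ 137 (mod 204).
x ≡ 137×94 ≡ 26 (mod 204).
The smallest non-negative solution is x = 26.

26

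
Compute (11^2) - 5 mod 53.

(11)^2 ≡ 15 (mod 53)
15 - 5 = 10

10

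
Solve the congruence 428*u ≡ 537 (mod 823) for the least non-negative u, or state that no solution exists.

gcd(428, 823) = 1, so a unique solution mod 823 exists.
428⁻¹ ≡ 25 (mod 823).
u ≡ 25*537 ≡ 257 (mod 823).

257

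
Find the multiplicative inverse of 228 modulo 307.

136

By the extended Euclidean algorithm:
307 = 1*228 + 79
228 = 2*79 + 70
79 = 1*70 + 9
70 = 7*9 + 7
9 = 1*7 + 2
7 = 3*2 + 1
2 = 2*1 + 0
gcd(228, 307) = 1, so the inverse exists.
Bézout: 1 = −101*307 + 136*228.
So 228⁻¹ ≡ 136 (mod 307).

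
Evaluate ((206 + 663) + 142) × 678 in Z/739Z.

206 + 663 = 869 ≡ 130 (mod 739)
130 + 142 = 272
272 × 678 = 184416 ≡ 405 (mod 739)

405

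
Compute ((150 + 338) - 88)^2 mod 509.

174

150 + 338 = 488
488 - 88 = 400
(400)^2 ≡ 174 (mod 509)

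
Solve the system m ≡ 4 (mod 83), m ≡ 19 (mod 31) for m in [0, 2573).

1166

83⁻¹ mod 31: 83·3 ≡ 1 (mod 31), so 83⁻¹ ≡ 3.
m = 4 + 83·((19 − 4)·3 mod 31) = 4 + 83·14 = 1166.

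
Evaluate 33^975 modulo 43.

2

Compute successive squares:
33^1 ≡ 33 (mod 43)
33^2 ≡ 33^2 = 1089 ≡ 14 (mod 43)
33^4 ≡ 14^2 = 196 ≡ 24 (mod 43)
33^8 ≡ 24^2 = 576 ≡ 17 (mod 43)
33^16 ≡ 17^2 = 289 ≡ 31 (mod 43)
33^32 ≡ 31^2 = 961 ≡ 15 (mod 43)
33^64 ≡ 15^2 = 225 ≡ 10 (mod 43)
33^128 ≡ 10^2 = 100 ≡ 14 (mod 43)
33^256 ≡ 14^2 = 196 ≡ 24 (mod 43)
33^512 ≡ 24^2 = 576 ≡ 17 (mod 43)
33^975 = 33^512 × 33^256 × 33^128 × 33^64 × 33^8 × 33^4 × 33^2 × 33^1 ≡ 17 × 24 × 14 × 10 × 17 × 24 × 14 × 33 (mod 43).
Accumulate the product:
17 × 24 = 408 ≡ 21
21 × 14 = 294 ≡ 36
36 × 10 = 360 ≡ 16
16 × 17 = 272 ≡ 14
14 × 24 = 336 ≡ 35
35 × 14 = 490 ≡ 17
17 × 33 = 561 ≡ 2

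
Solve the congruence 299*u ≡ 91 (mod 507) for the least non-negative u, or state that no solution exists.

gcd(299, 507) = 13, and 13 | 91, so solutions exist.
Divide through by 13: 23*u ≡ 7 mod 39.
23⁻¹ ≡ 17 (mod 39).
u ≡ 17*7 ≡ 2 (mod 39).
The smallest non-negative solution is u = 2.

2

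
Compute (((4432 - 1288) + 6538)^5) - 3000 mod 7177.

4432 - 1288 = 3144
3144 + 6538 = 9682 ≡ 2505 (mod 7177)
(2505)^5 ≡ 3508 (mod 7177)
3508 - 3000 = 508

508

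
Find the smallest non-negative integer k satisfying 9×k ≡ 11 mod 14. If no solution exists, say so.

gcd(9, 14) = 1, so a unique solution mod 14 exists.
9⁻¹ ≡ 11 (mod 14).
k ≡ 11×11 ≡ 9 (mod 14).

9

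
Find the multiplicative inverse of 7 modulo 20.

3

Apply the Euclidean algorithm and back-substitute:
20 = 2*7 + 6
7 = 1*6 + 1
6 = 6*1 + 0
gcd(7, 20) = 1, so the inverse exists.
Back-substitute for 1:
1 = 1*7 − 1*6
  = −1*20 + 3*7
So 7⁻¹ ≡ 3 (mod 20).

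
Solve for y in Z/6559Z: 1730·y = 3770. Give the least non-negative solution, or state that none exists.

gcd(1730, 6559) = 1, so a unique solution mod 6559 exists.
1730⁻¹ ≡ 5160 (mod 6559).
y ≡ 5160·3770 ≡ 5765 (mod 6559).

5765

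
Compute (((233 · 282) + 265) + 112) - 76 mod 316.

233 · 282 = 65706 ≡ 294 (mod 316)
294 + 265 = 559 ≡ 243 (mod 316)
243 + 112 = 355 ≡ 39 (mod 316)
39 - 76 = -37 ≡ 279 (mod 316)

279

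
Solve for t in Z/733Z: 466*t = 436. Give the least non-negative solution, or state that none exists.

67

gcd(466, 733) = 1, so a unique solution mod 733 exists.
466⁻¹ ≡ 291 (mod 733).
t ≡ 291*436 ≡ 67 (mod 733).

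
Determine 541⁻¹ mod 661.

336

By the extended Euclidean algorithm:
661 = 1*541 + 120
541 = 4*120 + 61
120 = 1*61 + 59
61 = 1*59 + 2
59 = 29*2 + 1
2 = 2*1 + 0
gcd(541, 661) = 1, so the inverse exists.
Back-substitute for 1:
1 = 1*59 − 29*2
  = −29*61 + 30*59
  = 30*120 − 59*61
  = −59*541 + 266*120
  = 266*661 − 325*541
So 541⁻¹ ≡ −325 ≡ 336 (mod 661).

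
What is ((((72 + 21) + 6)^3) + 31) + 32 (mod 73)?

46

72 + 21 = 93 ≡ 20 (mod 73)
20 + 6 = 26
(26)^3 ≡ 56 (mod 73)
56 + 31 = 87 ≡ 14 (mod 73)
14 + 32 = 46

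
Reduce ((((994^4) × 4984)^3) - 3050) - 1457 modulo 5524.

2361

(994)^4 ≡ 3104 (mod 5524)
3104 × 4984 = 15470336 ≡ 3136 (mod 5524)
(3136)^3 ≡ 1344 (mod 5524)
1344 - 3050 = -1706 ≡ 3818 (mod 5524)
3818 - 1457 = 2361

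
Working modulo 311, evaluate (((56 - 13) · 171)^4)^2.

56 - 13 = 43
43 · 171 = 7353 ≡ 200 (mod 311)
(200)^4 ≡ 166 (mod 311)
(166)^2 ≡ 188 (mod 311)

188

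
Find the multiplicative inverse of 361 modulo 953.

66

Apply the Euclidean algorithm and back-substitute:
953 = 2·361 + 231
361 = 1·231 + 130
231 = 1·130 + 101
130 = 1·101 + 29
101 = 3·29 + 14
29 = 2·14 + 1
14 = 14·1 + 0
gcd(361, 953) = 1, so the inverse exists.
Back-substitute for 1:
1 = 1·29 − 2·14
  = −2·101 + 7·29
  = 7·130 − 9·101
  = −9·231 + 16·130
  = 16·361 − 25·231
  = −25·953 + 66·361
So 361⁻¹ ≡ 66 (mod 953).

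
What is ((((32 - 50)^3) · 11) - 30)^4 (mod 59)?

29

32 - 50 = -18 ≡ 41 (mod 59)
(41)^3 ≡ 9 (mod 59)
9 · 11 = 99 ≡ 40 (mod 59)
40 - 30 = 10
(10)^4 ≡ 29 (mod 59)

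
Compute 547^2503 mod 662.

215

547^1 ≡ 547 (mod 662)
547^2 ≡ 547^2 = 299209 ≡ 647 (mod 662)
547^4 ≡ 647^2 = 418609 ≡ 225 (mod 662)
547^8 ≡ 225^2 = 50625 ≡ 313 (mod 662)
547^16 ≡ 313^2 = 97969 ≡ 655 (mod 662)
547^32 ≡ 655^2 = 429025 ≡ 49 (mod 662)
547^64 ≡ 49^2 = 2401 ≡ 415 (mod 662)
547^128 ≡ 415^2 = 172225 ≡ 105 (mod 662)
547^256 ≡ 105^2 = 11025 ≡ 433 (mod 662)
547^512 ≡ 433^2 = 187489 ≡ 143 (mod 662)
547^1024 ≡ 143^2 = 20449 ≡ 589 (mod 662)
547^2048 ≡ 589^2 = 346921 ≡ 33 (mod 662)
547^2503 = 547^2048 * 547^256 * 547^128 * 547^64 * 547^4 * 547^2 * 547^1 ≡ 33 * 433 * 105 * 415 * 225 * 647 * 547 (mod 662).
Accumulate the product:
33 * 433 = 14289 ≡ 387
387 * 105 = 40635 ≡ 253
253 * 415 = 104995 ≡ 399
399 * 225 = 89775 ≡ 405
405 * 647 = 262035 ≡ 545
545 * 547 = 298115 ≡ 215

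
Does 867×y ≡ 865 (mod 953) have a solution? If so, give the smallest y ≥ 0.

gcd(867, 953) = 1, so a unique solution mod 953 exists.
867⁻¹ ≡ 410 (mod 953).
y ≡ 410×865 ≡ 134 (mod 953).

134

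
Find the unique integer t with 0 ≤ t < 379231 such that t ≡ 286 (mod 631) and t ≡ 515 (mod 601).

144154

631⁻¹ mod 601: 631×581 ≡ 1 (mod 601), so 631⁻¹ ≡ 581.
t = 286 + 631×((515 − 286)×581 mod 601) = 286 + 631×228 = 144154.
Check: 144154 mod 631 = 286, 144154 mod 601 = 515. ✓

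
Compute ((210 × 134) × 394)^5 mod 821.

639

210 × 134 = 28140 ≡ 226 (mod 821)
226 × 394 = 89044 ≡ 376 (mod 821)
(376)^5 ≡ 639 (mod 821)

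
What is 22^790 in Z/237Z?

Compute successive squares:
790 in binary is 1100010110, i.e. 790 = 512 + 256 + 16 + 4 + 2.
22^1 ≡ 22 (mod 237)
22^2 ≡ 22^2 = 484 ≡ 10 (mod 237)
22^4 ≡ 10^2 = 100 (mod 237)
22^8 ≡ 100^2 = 10000 ≡ 46 (mod 237)
22^16 ≡ 46^2 = 2116 ≡ 220 (mod 237)
22^32 ≡ 220^2 = 48400 ≡ 52 (mod 237)
22^64 ≡ 52^2 = 2704 ≡ 97 (mod 237)
22^128 ≡ 97^2 = 9409 ≡ 166 (mod 237)
22^256 ≡ 166^2 = 27556 ≡ 64 (mod 237)
22^512 ≡ 64^2 = 4096 ≡ 67 (mod 237)
22^790 = 22^512 * 22^256 * 22^16 * 22^4 * 22^2 ≡ 67 * 64 * 220 * 100 * 10 (mod 237).
Accumulate the product:
67 * 64 = 4288 ≡ 22
22 * 220 = 4840 ≡ 100
100 * 100 = 10000 ≡ 46
46 * 10 = 460 ≡ 223

223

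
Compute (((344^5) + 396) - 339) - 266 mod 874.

89

(344)^5 ≡ 298 (mod 874)
298 + 396 = 694
694 - 339 = 355
355 - 266 = 89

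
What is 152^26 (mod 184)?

144

26 in binary is 11010, i.e. 26 = 16 + 8 + 2.
152^1 ≡ 152 (mod 184)
152^2 ≡ 152^2 = 23104 ≡ 104 (mod 184)
152^4 ≡ 104^2 = 10816 ≡ 144 (mod 184)
152^8 ≡ 144^2 = 20736 ≡ 128 (mod 184)
152^16 ≡ 128^2 = 16384 ≡ 8 (mod 184)
152^26 = 152^16 * 152^8 * 152^2 ≡ 8 * 128 * 104 (mod 184).
Accumulate the product:
8 * 128 = 1024 ≡ 104
104 * 104 = 10816 ≡ 144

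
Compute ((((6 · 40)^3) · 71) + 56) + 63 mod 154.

57

6 · 40 = 240 ≡ 86 (mod 154)
(86)^3 ≡ 36 (mod 154)
36 · 71 = 2556 ≡ 92 (mod 154)
92 + 56 = 148
148 + 63 = 211 ≡ 57 (mod 154)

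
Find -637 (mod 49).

0

-637 = -13·49 + 0, so -637 ≡ 0 (mod 49).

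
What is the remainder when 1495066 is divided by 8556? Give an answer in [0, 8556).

1495066 = 174*8556 + 6322, so 1495066 ≡ 6322 (mod 8556).

6322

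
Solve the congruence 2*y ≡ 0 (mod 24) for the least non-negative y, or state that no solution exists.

0

gcd(2, 24) = 2, and 2 | 0, so solutions exist.
Divide through by 2: 1*y ≡ 0 (mod 12).
1⁻¹ ≡ 1 (mod 12).
y ≡ 1*0 ≡ 0 (mod 12).
The smallest non-negative solution is y = 0.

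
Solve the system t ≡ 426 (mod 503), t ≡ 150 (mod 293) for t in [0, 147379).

71349

503⁻¹ mod 293: 503·60 ≡ 1 (mod 293), so 503⁻¹ ≡ 60.
t = 426 + 503·((150 − 426)·60 mod 293) = 426 + 503·141 = 71349.
Check: 71349 mod 503 = 426, 71349 mod 293 = 150. ✓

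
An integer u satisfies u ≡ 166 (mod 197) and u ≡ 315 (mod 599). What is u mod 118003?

3909

197⁻¹ mod 599: 197×374 ≡ 1 (mod 599), so 197⁻¹ ≡ 374.
u = 166 + 197×((315 − 166)×374 mod 599) = 166 + 197×19 = 3909.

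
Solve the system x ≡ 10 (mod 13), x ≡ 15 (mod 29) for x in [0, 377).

13⁻¹ mod 29: 13*9 ≡ 1 (mod 29), so 13⁻¹ ≡ 9.
x = 10 + 13*((15 − 10)*9 mod 29) = 10 + 13*16 = 218.

218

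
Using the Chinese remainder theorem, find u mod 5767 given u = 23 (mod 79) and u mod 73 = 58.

79⁻¹ mod 73: 79*61 ≡ 1 (mod 73), so 79⁻¹ ≡ 61.
u = 23 + 79*((58 − 23)*61 mod 73) = 23 + 79*18 = 1445.
Check: 1445 mod 79 = 23, 1445 mod 73 = 58. ✓

1445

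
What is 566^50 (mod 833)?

Compute successive squares:
50 in binary is 110010, i.e. 50 = 32 + 16 + 2.
566^1 ≡ 566 (mod 833)
566^2 ≡ 566^2 = 320356 ≡ 484 (mod 833)
566^4 ≡ 484^2 = 234256 ≡ 183 (mod 833)
566^8 ≡ 183^2 = 33489 ≡ 169 (mod 833)
566^16 ≡ 169^2 = 28561 ≡ 239 (mod 833)
566^32 ≡ 239^2 = 57121 ≡ 477 (mod 833)
566^50 = 566^32 × 566^16 × 566^2 ≡ 477 × 239 × 484 (mod 833).
Accumulate the product:
477 × 239 = 114003 ≡ 715
715 × 484 = 346060 ≡ 365

365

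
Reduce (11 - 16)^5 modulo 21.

11 - 16 = -5 ≡ 16 (mod 21)
(16)^5 ≡ 4 (mod 21)

4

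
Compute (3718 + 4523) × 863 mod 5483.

3718 + 4523 = 8241 ≡ 2758 (mod 5483)
2758 × 863 = 2380154 ≡ 532 (mod 5483)

532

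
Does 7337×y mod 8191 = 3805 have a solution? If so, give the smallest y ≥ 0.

gcd(7337, 8191) = 1, so a unique solution mod 8191 exists.
7337⁻¹ ≡ 3098 (mod 8191).
y ≡ 3098×3805 ≡ 1041 (mod 8191).

1041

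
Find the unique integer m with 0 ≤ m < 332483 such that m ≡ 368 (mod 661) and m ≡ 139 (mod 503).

325580

661⁻¹ mod 503: 661×156 ≡ 1 (mod 503), so 661⁻¹ ≡ 156.
m = 368 + 661×((139 − 368)×156 mod 503) = 368 + 661×492 = 325580.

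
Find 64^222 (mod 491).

346

Compute successive squares:
222 in binary is 11011110, i.e. 222 = 128 + 64 + 16 + 8 + 4 + 2.
64^1 ≡ 64 (mod 491)
64^2 ≡ 64^2 = 4096 ≡ 168 (mod 491)
64^4 ≡ 168^2 = 28224 ≡ 237 (mod 491)
64^8 ≡ 237^2 = 56169 ≡ 195 (mod 491)
64^16 ≡ 195^2 = 38025 ≡ 218 (mod 491)
64^32 ≡ 218^2 = 47524 ≡ 388 (mod 491)
64^64 ≡ 388^2 = 150544 ≡ 298 (mod 491)
64^128 ≡ 298^2 = 88804 ≡ 424 (mod 491)
64^222 = 64^128 · 64^64 · 64^16 · 64^8 · 64^4 · 64^2 ≡ 424 · 298 · 218 · 195 · 237 · 168 (mod 491).
Accumulate the product:
424 · 298 = 126352 ≡ 165
165 · 218 = 35970 ≡ 127
127 · 195 = 24765 ≡ 215
215 · 237 = 50955 ≡ 382
382 · 168 = 64176 ≡ 346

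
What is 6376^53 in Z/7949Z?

540

Compute successive squares:
53 in binary is 110101, i.e. 53 = 32 + 16 + 4 + 1.
6376^1 ≡ 6376 (mod 7949)
6376^2 ≡ 6376^2 = 40653376 ≡ 2190 (mod 7949)
6376^4 ≡ 2190^2 = 4796100 ≡ 2853 (mod 7949)
6376^8 ≡ 2853^2 = 8139609 ≡ 7782 (mod 7949)
6376^16 ≡ 7782^2 = 60559524 ≡ 4042 (mod 7949)
6376^32 ≡ 4042^2 = 16337764 ≡ 2569 (mod 7949)
6376^53 = 6376^32 × 6376^16 × 6376^4 × 6376^1 ≡ 2569 × 4042 × 2853 × 6376 (mod 7949).
Accumulate the product:
2569 × 4042 = 10383898 ≡ 2504
2504 × 2853 = 7143912 ≡ 5710
5710 × 6376 = 36406960 ≡ 540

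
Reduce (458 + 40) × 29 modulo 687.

458 + 40 = 498
498 × 29 = 14442 ≡ 15 (mod 687)

15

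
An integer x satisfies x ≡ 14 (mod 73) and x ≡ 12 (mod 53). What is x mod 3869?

2715

73⁻¹ mod 53: 73×8 ≡ 1 (mod 53), so 73⁻¹ ≡ 8.
x = 14 + 73×((12 − 14)×8 mod 53) = 14 + 73×37 = 2715.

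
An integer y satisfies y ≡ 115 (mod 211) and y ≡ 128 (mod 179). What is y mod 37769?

1381

211⁻¹ mod 179: 211·28 ≡ 1 (mod 179), so 211⁻¹ ≡ 28.
y = 115 + 211·((128 − 115)·28 mod 179) = 115 + 211·6 = 1381.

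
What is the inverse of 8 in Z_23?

Apply the Euclidean algorithm and back-substitute:
23 = 2*8 + 7
8 = 1*7 + 1
7 = 7*1 + 0
gcd(8, 23) = 1, so the inverse exists.
Back-substitute for 1:
1 = 1*8 − 1*7
  = −1*23 + 3*8
So 8⁻¹ ≡ 3 (mod 23).

3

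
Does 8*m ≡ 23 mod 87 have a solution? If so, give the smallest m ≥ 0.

gcd(8, 87) = 1, so a unique solution mod 87 exists.
8⁻¹ ≡ 11 (mod 87).
m ≡ 11*23 ≡ 79 (mod 87).

79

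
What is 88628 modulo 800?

628

88628 = 110×800 + 628, so 88628 ≡ 628 (mod 800).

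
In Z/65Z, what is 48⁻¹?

By the extended Euclidean algorithm:
65 = 1*48 + 17
48 = 2*17 + 14
17 = 1*14 + 3
14 = 4*3 + 2
3 = 1*2 + 1
2 = 2*1 + 0
gcd(48, 65) = 1, so the inverse exists.
Back-substitute for 1:
1 = 1*3 − 1*2
  = −1*14 + 5*3
  = 5*17 − 6*14
  = −6*48 + 17*17
  = 17*65 − 23*48
So 48⁻¹ ≡ −23 ≡ 42 (mod 65).

42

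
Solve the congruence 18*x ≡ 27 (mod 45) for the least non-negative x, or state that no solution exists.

gcd(18, 45) = 9, and 9 | 27, so solutions exist.
Divide through by 9: 2*x ≡ 3 (mod 5).
2⁻¹ ≡ 3 (mod 5).
x ≡ 3*3 ≡ 4 (mod 5).
The smallest non-negative solution is x = 4.

4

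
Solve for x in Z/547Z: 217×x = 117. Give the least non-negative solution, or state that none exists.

gcd(217, 547) = 1, so a unique solution mod 547 exists.
217⁻¹ ≡ 121 (mod 547).
x ≡ 121×117 ≡ 482 (mod 547).

482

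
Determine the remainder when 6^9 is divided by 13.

9 in binary is 1001, i.e. 9 = 8 + 1.
6^1 ≡ 6 (mod 13)
6^2 ≡ 6^2 = 36 ≡ 10 (mod 13)
6^4 ≡ 10^2 = 100 ≡ 9 (mod 13)
6^8 ≡ 9^2 = 81 ≡ 3 (mod 13)
6^9 = 6^8 * 6^1 ≡ 3 * 6 (mod 13).
3 * 6 = 18 ≡ 5 (mod 13).

5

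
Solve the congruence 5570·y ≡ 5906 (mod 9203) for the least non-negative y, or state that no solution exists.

gcd(5570, 9203) = 1, so a unique solution mod 9203 exists.
5570⁻¹ ≡ 4086 (mod 9203).
y ≡ 4086·5906 ≡ 1650 (mod 9203).

1650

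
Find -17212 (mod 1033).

-17212 = -17*1033 + 349, so -17212 ≡ 349 (mod 1033).

349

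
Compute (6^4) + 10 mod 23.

(6)^4 ≡ 8 (mod 23)
8 + 10 = 18

18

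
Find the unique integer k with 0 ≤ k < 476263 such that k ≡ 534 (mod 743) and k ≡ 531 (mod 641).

743⁻¹ mod 641: 743·44 ≡ 1 (mod 641), so 743⁻¹ ≡ 44.
k = 534 + 743·((531 − 534)·44 mod 641) = 534 + 743·509 = 378721.
Check: 378721 mod 743 = 534, 378721 mod 641 = 531. ✓

378721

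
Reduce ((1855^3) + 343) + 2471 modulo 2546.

2129

(1855)^3 ≡ 1861 (mod 2546)
1861 + 343 = 2204
2204 + 2471 = 4675 ≡ 2129 (mod 2546)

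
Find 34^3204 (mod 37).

1

Compute successive squares:
34^1 ≡ 34 (mod 37)
34^2 ≡ 34^2 = 1156 ≡ 9 (mod 37)
34^4 ≡ 9^2 = 81 ≡ 7 (mod 37)
34^8 ≡ 7^2 = 49 ≡ 12 (mod 37)
34^16 ≡ 12^2 = 144 ≡ 33 (mod 37)
34^32 ≡ 33^2 = 1089 ≡ 16 (mod 37)
34^64 ≡ 16^2 = 256 ≡ 34 (mod 37)
34^128 ≡ 34^2 = 1156 ≡ 9 (mod 37)
34^256 ≡ 9^2 = 81 ≡ 7 (mod 37)
34^512 ≡ 7^2 = 49 ≡ 12 (mod 37)
34^1024 ≡ 12^2 = 144 ≡ 33 (mod 37)
34^2048 ≡ 33^2 = 1089 ≡ 16 (mod 37)
34^3204 = 34^2048 · 34^1024 · 34^128 · 34^4 ≡ 16 · 33 · 9 · 7 (mod 37).
Accumulate the product:
16 · 33 = 528 ≡ 10
10 · 9 = 90 ≡ 16
16 · 7 = 112 ≡ 1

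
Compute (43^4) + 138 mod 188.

(43)^4 ≡ 21 (mod 188)
21 + 138 = 159

159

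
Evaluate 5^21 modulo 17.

14

Using repeated squaring:
21 in binary is 10101, i.e. 21 = 16 + 4 + 1.
5^1 ≡ 5 (mod 17)
5^2 ≡ 5^2 = 25 ≡ 8 (mod 17)
5^4 ≡ 8^2 = 64 ≡ 13 (mod 17)
5^8 ≡ 13^2 = 169 ≡ 16 (mod 17)
5^16 ≡ 16^2 = 256 ≡ 1 (mod 17)
5^21 = 5^16 * 5^4 * 5^1 ≡ 1 * 13 * 5 (mod 17).
Accumulate the product:
1 * 13 = 13
13 * 5 = 65 ≡ 14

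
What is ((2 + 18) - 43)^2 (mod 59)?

57

2 + 18 = 20
20 - 43 = -23 ≡ 36 (mod 59)
(36)^2 ≡ 57 (mod 59)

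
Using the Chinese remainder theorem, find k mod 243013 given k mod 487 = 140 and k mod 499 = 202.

487⁻¹ mod 499: 487×291 ≡ 1 (mod 499), so 487⁻¹ ≡ 291.
k = 140 + 487×((202 − 140)×291 mod 499) = 140 + 487×78 = 38126.

38126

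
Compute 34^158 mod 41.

158 in binary is 10011110, i.e. 158 = 128 + 16 + 8 + 4 + 2.
34^1 ≡ 34 (mod 41)
34^2 ≡ 34^2 = 1156 ≡ 8 (mod 41)
34^4 ≡ 8^2 = 64 ≡ 23 (mod 41)
34^8 ≡ 23^2 = 529 ≡ 37 (mod 41)
34^16 ≡ 37^2 = 1369 ≡ 16 (mod 41)
34^32 ≡ 16^2 = 256 ≡ 10 (mod 41)
34^64 ≡ 10^2 = 100 ≡ 18 (mod 41)
34^128 ≡ 18^2 = 324 ≡ 37 (mod 41)
34^158 = 34^128 · 34^16 · 34^8 · 34^4 · 34^2 ≡ 37 · 16 · 37 · 23 · 8 (mod 41).
Accumulate the product:
37 · 16 = 592 ≡ 18
18 · 37 = 666 ≡ 10
10 · 23 = 230 ≡ 25
25 · 8 = 200 ≡ 36

36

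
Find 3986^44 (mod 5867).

2289

44 in binary is 101100, i.e. 44 = 32 + 8 + 4.
3986^1 ≡ 3986 (mod 5867)
3986^2 ≡ 3986^2 = 15888196 ≡ 360 (mod 5867)
3986^4 ≡ 360^2 = 129600 ≡ 526 (mod 5867)
3986^8 ≡ 526^2 = 276676 ≡ 927 (mod 5867)
3986^16 ≡ 927^2 = 859329 ≡ 2747 (mod 5867)
3986^32 ≡ 2747^2 = 7546009 ≡ 1047 (mod 5867)
3986^44 = 3986^32 · 3986^8 · 3986^4 ≡ 1047 · 927 · 526 (mod 5867).
Accumulate the product:
1047 · 927 = 970569 ≡ 2514
2514 · 526 = 1322364 ≡ 2289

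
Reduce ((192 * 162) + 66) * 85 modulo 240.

90

192 * 162 = 31104 ≡ 144 (mod 240)
144 + 66 = 210
210 * 85 = 17850 ≡ 90 (mod 240)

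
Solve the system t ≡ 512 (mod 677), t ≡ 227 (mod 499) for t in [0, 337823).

677⁻¹ mod 499: 677*328 ≡ 1 (mod 499), so 677⁻¹ ≡ 328.
t = 512 + 677*((227 − 512)*328 mod 499) = 512 + 677*332 = 225276.
Check: 225276 mod 677 = 512, 225276 mod 499 = 227. ✓

225276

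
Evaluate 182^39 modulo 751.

359

Using repeated squaring:
39 in binary is 100111, i.e. 39 = 32 + 4 + 2 + 1.
182^1 ≡ 182 (mod 751)
182^2 ≡ 182^2 = 33124 ≡ 80 (mod 751)
182^4 ≡ 80^2 = 6400 ≡ 392 (mod 751)
182^8 ≡ 392^2 = 153664 ≡ 460 (mod 751)
182^16 ≡ 460^2 = 211600 ≡ 569 (mod 751)
182^32 ≡ 569^2 = 323761 ≡ 80 (mod 751)
182^39 = 182^32 * 182^4 * 182^2 * 182^1 ≡ 80 * 392 * 80 * 182 (mod 751).
Accumulate the product:
80 * 392 = 31360 ≡ 569
569 * 80 = 45520 ≡ 460
460 * 182 = 83720 ≡ 359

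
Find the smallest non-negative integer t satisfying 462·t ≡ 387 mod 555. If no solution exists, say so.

151

gcd(462, 555) = 3, and 3 | 387, so solutions exist.
Divide through by 3: 154·t = 129 (mod 185).
154⁻¹ ≡ 179 (mod 185).
t ≡ 179·129 ≡ 151 (mod 185).
The smallest non-negative solution is t = 151.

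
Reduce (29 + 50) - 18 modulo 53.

8

29 + 50 = 79 ≡ 26 (mod 53)
26 - 18 = 8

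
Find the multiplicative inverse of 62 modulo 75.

23

Apply the Euclidean algorithm and back-substitute:
75 = 1*62 + 13
62 = 4*13 + 10
13 = 1*10 + 3
10 = 3*3 + 1
3 = 3*1 + 0
gcd(62, 75) = 1, so the inverse exists.
Back-substitute for 1:
1 = 1*10 − 3*3
  = −3*13 + 4*10
  = 4*62 − 19*13
  = −19*75 + 23*62
So 62⁻¹ ≡ 23 (mod 75).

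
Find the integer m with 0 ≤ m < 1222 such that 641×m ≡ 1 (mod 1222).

Apply the Euclidean algorithm and back-substitute:
1222 = 1×641 + 581
641 = 1×581 + 60
581 = 9×60 + 41
60 = 1×41 + 19
41 = 2×19 + 3
19 = 6×3 + 1
3 = 3×1 + 0
gcd(641, 1222) = 1, so the inverse exists.
Back-substitute for 1:
1 = 1×19 − 6×3
  = −6×41 + 13×19
  = 13×60 − 19×41
  = −19×581 + 184×60
  = 184×641 − 203×581
  = −203×1222 + 387×641
So 641⁻¹ ≡ 387 (mod 1222).

387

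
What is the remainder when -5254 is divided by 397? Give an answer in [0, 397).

-5254 = -14*397 + 304, so -5254 ≡ 304 (mod 397).

304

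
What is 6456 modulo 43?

6

6456 = 150·43 + 6, so 6456 ≡ 6 (mod 43).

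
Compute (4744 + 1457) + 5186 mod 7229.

4744 + 1457 = 6201
6201 + 5186 = 11387 ≡ 4158 (mod 7229)

4158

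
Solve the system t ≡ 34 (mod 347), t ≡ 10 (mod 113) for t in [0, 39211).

38204

347⁻¹ mod 113: 347·99 ≡ 1 (mod 113), so 347⁻¹ ≡ 99.
t = 34 + 347·((10 − 34)·99 mod 113) = 34 + 347·110 = 38204.
Check: 38204 mod 347 = 34, 38204 mod 113 = 10. ✓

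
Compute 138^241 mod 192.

0

241 in binary is 11110001, i.e. 241 = 128 + 64 + 32 + 16 + 1.
138^1 ≡ 138 (mod 192)
138^2 ≡ 138^2 = 19044 ≡ 36 (mod 192)
138^4 ≡ 36^2 = 1296 ≡ 144 (mod 192)
138^8 ≡ 144^2 = 20736 ≡ 0 (mod 192)
138^16 ≡ 0^2 = 0 (mod 192)
138^32 ≡ 0^2 = 0 (mod 192)
138^64 ≡ 0^2 = 0 (mod 192)
138^128 ≡ 0^2 = 0 (mod 192)
138^241 = 138^128 * 138^64 * 138^32 * 138^16 * 138^1 ≡ 0 * 0 * 0 * 0 * 138 (mod 192).
Accumulate the product:
0 * 0 = 0
0 * 0 = 0
0 * 0 = 0
0 * 138 = 0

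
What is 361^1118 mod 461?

1118 in binary is 10001011110, i.e. 1118 = 1024 + 64 + 16 + 8 + 4 + 2.
361^1 ≡ 361 (mod 461)
361^2 ≡ 361^2 = 130321 ≡ 319 (mod 461)
361^4 ≡ 319^2 = 101761 ≡ 341 (mod 461)
361^8 ≡ 341^2 = 116281 ≡ 109 (mod 461)
361^16 ≡ 109^2 = 11881 ≡ 356 (mod 461)
361^32 ≡ 356^2 = 126736 ≡ 422 (mod 461)
361^64 ≡ 422^2 = 178084 ≡ 138 (mod 461)
361^128 ≡ 138^2 = 19044 ≡ 143 (mod 461)
361^256 ≡ 143^2 = 20449 ≡ 165 (mod 461)
361^512 ≡ 165^2 = 27225 ≡ 26 (mod 461)
361^1024 ≡ 26^2 = 676 ≡ 215 (mod 461)
361^1118 = 361^1024 × 361^64 × 361^16 × 361^8 × 361^4 × 361^2 ≡ 215 × 138 × 356 × 109 × 341 × 319 (mod 461).
Accumulate the product:
215 × 138 = 29670 ≡ 166
166 × 356 = 59096 ≡ 88
88 × 109 = 9592 ≡ 372
372 × 341 = 126852 ≡ 77
77 × 319 = 24563 ≡ 130

130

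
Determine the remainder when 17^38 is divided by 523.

38 in binary is 100110, i.e. 38 = 32 + 4 + 2.
17^1 ≡ 17 (mod 523)
17^2 ≡ 17^2 = 289 (mod 523)
17^4 ≡ 289^2 = 83521 ≡ 364 (mod 523)
17^8 ≡ 364^2 = 132496 ≡ 177 (mod 523)
17^16 ≡ 177^2 = 31329 ≡ 472 (mod 523)
17^32 ≡ 472^2 = 222784 ≡ 509 (mod 523)
17^38 = 17^32 * 17^4 * 17^2 ≡ 509 * 364 * 289 (mod 523).
Accumulate the product:
509 * 364 = 185276 ≡ 134
134 * 289 = 38726 ≡ 24

24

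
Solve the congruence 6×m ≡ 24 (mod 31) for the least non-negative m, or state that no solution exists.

gcd(6, 31) = 1, so a unique solution mod 31 exists.
6⁻¹ ≡ 26 (mod 31).
m ≡ 26×24 ≡ 4 (mod 31).

4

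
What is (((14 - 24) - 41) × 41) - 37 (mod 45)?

14 - 24 = -10 ≡ 35 (mod 45)
35 - 41 = -6 ≡ 39 (mod 45)
39 × 41 = 1599 ≡ 24 (mod 45)
24 - 37 = -13 ≡ 32 (mod 45)

32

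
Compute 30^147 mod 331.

144

30^1 ≡ 30 (mod 331)
30^2 ≡ 30^2 = 900 ≡ 238 (mod 331)
30^4 ≡ 238^2 = 56644 ≡ 43 (mod 331)
30^8 ≡ 43^2 = 1849 ≡ 194 (mod 331)
30^16 ≡ 194^2 = 37636 ≡ 233 (mod 331)
30^32 ≡ 233^2 = 54289 ≡ 5 (mod 331)
30^64 ≡ 5^2 = 25 (mod 331)
30^128 ≡ 25^2 = 625 ≡ 294 (mod 331)
30^147 = 30^128 × 30^16 × 30^2 × 30^1 ≡ 294 × 233 × 238 × 30 (mod 331).
Accumulate the product:
294 × 233 = 68502 ≡ 316
316 × 238 = 75208 ≡ 71
71 × 30 = 2130 ≡ 144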